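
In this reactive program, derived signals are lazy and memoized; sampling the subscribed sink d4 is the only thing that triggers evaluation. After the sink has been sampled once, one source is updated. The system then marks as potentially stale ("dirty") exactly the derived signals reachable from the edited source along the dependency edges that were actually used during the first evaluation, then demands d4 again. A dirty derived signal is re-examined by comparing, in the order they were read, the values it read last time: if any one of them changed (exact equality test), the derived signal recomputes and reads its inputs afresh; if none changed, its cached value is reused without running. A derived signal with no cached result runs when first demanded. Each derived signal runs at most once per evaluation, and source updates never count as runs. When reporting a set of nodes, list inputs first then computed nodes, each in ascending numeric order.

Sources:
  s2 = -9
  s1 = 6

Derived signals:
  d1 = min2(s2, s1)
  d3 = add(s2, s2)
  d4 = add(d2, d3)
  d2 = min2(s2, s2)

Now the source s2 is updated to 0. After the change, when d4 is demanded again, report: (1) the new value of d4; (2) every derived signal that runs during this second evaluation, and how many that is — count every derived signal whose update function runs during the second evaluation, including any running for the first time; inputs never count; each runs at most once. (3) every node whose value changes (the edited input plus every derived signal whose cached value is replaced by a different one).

Demanding d4 again yields 0.
3 derived signals run: d2, d3, d4.
The nodes whose values change: s2, d2, d3, d4.

First demand of the output computes:
  d2 = min2(-9, -9) = -9
  d3 = add(-9, -9) = -18
  d4 = add(-9, -18) = -27

After the edit, cleaning proceeds:
  d2: a read changed (s2 -9->0; s2 -9->0) — executes, giving 0.
  d3: a read changed (s2 -9->0; s2 -9->0) — executes, giving 0.
  d4: a read changed (d2 -9->0; d3 -18->0) — executes, giving 0.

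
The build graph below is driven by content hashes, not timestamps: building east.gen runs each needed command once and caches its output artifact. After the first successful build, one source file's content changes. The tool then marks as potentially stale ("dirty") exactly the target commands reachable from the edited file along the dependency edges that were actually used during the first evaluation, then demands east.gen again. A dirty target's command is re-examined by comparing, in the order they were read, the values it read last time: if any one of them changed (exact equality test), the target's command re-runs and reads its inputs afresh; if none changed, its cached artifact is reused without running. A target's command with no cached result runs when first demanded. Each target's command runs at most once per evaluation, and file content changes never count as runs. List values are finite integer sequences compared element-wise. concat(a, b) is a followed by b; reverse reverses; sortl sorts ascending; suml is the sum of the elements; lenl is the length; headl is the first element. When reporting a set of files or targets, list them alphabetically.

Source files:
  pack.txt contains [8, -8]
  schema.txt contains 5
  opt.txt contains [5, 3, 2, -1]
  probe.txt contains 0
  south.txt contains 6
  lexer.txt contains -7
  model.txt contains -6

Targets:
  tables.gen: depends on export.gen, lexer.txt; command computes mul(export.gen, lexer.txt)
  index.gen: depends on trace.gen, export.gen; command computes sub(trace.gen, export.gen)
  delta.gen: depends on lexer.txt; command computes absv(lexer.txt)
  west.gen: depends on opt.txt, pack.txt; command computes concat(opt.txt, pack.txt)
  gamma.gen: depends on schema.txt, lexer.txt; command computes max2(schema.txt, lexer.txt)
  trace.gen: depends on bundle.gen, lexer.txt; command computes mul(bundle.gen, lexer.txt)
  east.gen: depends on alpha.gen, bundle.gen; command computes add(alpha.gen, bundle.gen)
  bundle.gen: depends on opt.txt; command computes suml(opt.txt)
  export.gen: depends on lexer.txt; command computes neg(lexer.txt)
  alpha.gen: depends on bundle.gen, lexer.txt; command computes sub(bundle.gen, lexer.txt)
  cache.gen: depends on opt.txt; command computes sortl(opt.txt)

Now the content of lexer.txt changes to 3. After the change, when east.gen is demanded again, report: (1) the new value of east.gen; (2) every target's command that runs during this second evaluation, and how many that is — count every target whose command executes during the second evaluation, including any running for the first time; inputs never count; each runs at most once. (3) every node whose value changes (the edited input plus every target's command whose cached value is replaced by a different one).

east.gen now evaluates to 15.
Run set: alpha.gen, east.gen (2 run).
Changed values: alpha.gen, east.gen, lexer.txt.

Initial pass — values computed on the first demand:
  bundle.gen = suml([5, 3, 2, -1]) = 9
  alpha.gen = sub(9, -7) = 16
  east.gen = add(16, 9) = 25

Second demand — change propagation:
  alpha.gen: re-runs because lexer.txt -7->3; new result 6.
  east.gen: re-runs because alpha.gen 16->6; new result 15.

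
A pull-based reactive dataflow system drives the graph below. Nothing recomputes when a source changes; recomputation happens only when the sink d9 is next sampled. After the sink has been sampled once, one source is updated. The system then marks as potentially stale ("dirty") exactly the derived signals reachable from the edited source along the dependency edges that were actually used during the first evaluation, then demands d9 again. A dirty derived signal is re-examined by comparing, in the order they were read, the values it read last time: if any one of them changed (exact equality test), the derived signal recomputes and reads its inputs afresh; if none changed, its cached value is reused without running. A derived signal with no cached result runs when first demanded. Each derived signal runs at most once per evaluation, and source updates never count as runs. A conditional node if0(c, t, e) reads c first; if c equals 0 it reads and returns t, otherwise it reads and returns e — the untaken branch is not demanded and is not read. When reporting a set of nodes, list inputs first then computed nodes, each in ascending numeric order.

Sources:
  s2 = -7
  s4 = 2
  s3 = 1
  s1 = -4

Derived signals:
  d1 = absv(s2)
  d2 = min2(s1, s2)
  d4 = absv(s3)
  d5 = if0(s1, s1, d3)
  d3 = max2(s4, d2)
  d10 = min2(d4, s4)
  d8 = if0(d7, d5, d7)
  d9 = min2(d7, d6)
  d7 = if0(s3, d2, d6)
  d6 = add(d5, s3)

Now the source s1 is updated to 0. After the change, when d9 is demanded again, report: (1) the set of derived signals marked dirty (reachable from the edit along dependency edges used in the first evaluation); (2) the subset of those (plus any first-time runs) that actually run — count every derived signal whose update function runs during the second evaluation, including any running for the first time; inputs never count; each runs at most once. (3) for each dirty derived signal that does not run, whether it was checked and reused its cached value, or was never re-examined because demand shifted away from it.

First evaluation (everything demanded from the output):
  d2 = min2(-4, -7) = -7
  d3 = max2(2, -7) = 2
  d5 = if0(s1=-4 -> else branch d3) = 2
  d6 = add(2, 1) = 3
  d7 = if0(s3=1 -> else branch d6) = 3
  d9 = min2(3, 3) = 3

Propagation after the edit:
  d2: marked dirty but never re-examined — demand shifted away from it.
  d3: marked dirty but never re-examined — demand shifted away from it.
  d5: runs — s1 -4->0; result 0.
  d6: runs — d5 2->0; result 1.
  d7: runs — d6 3->1; result 1.
  d9: runs — d7 3->1; d6 3->1; result 1.

Key observation: a condition flipped, so demand moved to the other branch — d2, d3 are never re-examined.

Marked dirty: d2, d3, d5, d6, d7, d9.
Derived signals that run: d5, d6, d7, d9 — 4 in total.
Never re-examined (demand shifted away): d2, d3.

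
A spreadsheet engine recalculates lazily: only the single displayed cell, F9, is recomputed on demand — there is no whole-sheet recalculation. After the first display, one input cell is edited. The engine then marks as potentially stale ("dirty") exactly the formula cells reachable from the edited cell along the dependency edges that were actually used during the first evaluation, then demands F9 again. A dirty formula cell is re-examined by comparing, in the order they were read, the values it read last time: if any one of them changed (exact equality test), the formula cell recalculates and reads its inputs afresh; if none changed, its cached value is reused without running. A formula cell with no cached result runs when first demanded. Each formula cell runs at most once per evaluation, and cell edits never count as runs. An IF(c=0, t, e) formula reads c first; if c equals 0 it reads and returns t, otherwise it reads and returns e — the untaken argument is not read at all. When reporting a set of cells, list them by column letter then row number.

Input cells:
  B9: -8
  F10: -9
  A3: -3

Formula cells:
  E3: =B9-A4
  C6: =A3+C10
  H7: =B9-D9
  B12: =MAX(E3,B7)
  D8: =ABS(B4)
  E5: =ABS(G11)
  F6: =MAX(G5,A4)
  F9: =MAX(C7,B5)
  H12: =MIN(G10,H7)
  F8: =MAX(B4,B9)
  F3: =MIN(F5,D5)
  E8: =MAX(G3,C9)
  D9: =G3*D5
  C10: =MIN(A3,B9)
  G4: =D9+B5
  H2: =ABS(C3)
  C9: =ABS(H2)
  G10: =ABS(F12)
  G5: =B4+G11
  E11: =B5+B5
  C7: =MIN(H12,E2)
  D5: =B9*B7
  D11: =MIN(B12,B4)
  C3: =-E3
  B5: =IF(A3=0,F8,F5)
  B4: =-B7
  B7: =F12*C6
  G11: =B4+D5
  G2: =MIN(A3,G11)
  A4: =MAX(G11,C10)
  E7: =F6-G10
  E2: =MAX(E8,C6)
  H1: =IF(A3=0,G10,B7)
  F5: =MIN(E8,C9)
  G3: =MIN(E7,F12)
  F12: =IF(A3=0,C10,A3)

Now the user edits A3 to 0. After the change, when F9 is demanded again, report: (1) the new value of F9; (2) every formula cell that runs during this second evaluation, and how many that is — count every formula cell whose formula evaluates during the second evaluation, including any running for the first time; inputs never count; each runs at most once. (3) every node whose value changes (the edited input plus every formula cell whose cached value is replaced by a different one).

New value of F9: -8.
Formula cells that run: A4, B4, B5, B7, C6, C7, C10, D5, D9, E2, E7, E8, F6, F8, F9, F12, G3, G5, G10, G11, H7, H12 — 22 in total.
Values that change: A3, B4, B5, B7, C6, C7, D5, D9, E7, F9, F12, G3, G5, G10, G11, H7, H12.
Key observation: a condition flipped, so demand moved to the other branch — F5 is never re-examined.

First evaluation (everything demanded from the output):
  C10 = MIN(-3, -8) = -8
  C6 = -3 + -8 = -11
  F12 = IF(A3=0: A3=-3 -> else branch A3) = -3
  B7 = -3 * -11 = 33
  B4 = -(33) = -33
  D5 = -8 * 33 = -264
  G10 = ABS(-3) = 3
  G11 = -33 + -264 = -297
  A4 = MAX(-297, -8) = -8
  E3 = -8 - -8 = 0
  C3 = -(0) = 0
  G5 = -33 + -297 = -330
  F6 = MAX(-330, -8) = -8
  E7 = -8 - 3 = -11
  G3 = MIN(-11, -3) = -11
  D9 = -11 * -264 = 2904
  H2 = ABS(0) = 0
  C9 = ABS(0) = 0
  E8 = MAX(-11, 0) = 0
  E2 = MAX(0, -11) = 0
  F5 = MIN(0, 0) = 0
  B5 = IF(A3=0: A3=-3 -> else branch F5) = 0
  H7 = -8 - 2904 = -2912
  H12 = MIN(3, -2912) = -2912
  C7 = MIN(-2912, 0) = -2912
  F9 = MAX(-2912, 0) = 0

Propagation after the edit:
  C10: runs — A3 -3->0; result -8 (same value as before).
  C6: runs — A3 -3->0; result -8.
  F12: runs — A3 -3->0; A3 -3->0; result -8.
  B7: runs — F12 -3->-8; C6 -11->-8; result 64.
  B4: runs — B7 33->64; result -64.
  D5: runs — B7 33->64; result -512.
  F8: demanded for the first time — runs, produces -8.
  G10: runs — F12 -3->-8; result 8.
  G11: runs — B4 -33->-64; D5 -264->-512; result -576.
  A4: runs — G11 -297->-576; result -8 (same value as before).
  E3: checked — values it read are unchanged (B9 unchanged, A4 unchanged); reused cached 0 without running.
  C3: checked — values it read are unchanged (E3 unchanged); reused cached 0 without running.
  G5: runs — B4 -33->-64; G11 -297->-576; result -640.
  F6: runs — G5 -330->-640; result -8 (same value as before).
  E7: runs — G10 3->8; result -16.
  G3: runs — E7 -11->-16; F12 -3->-8; result -16.
  D9: runs — G3 -11->-16; D5 -264->-512; result 8192.
  H2: checked — values it read are unchanged (C3 unchanged); reused cached 0 without running.
  C9: checked — values it read are unchanged (H2 unchanged); reused cached 0 without running.
  E8: runs — G3 -11->-16; result 0 (same value as before).
  E2: runs — C6 -11->-8; result 0 (same value as before).
  F5: marked dirty but never re-examined — demand shifted away from it.
  B5: runs — A3 -3->0; result -8.
  H7: runs — D9 2904->8192; result -8200.
  H12: runs — G10 3->8; H7 -2912->-8200; result -8200.
  C7: runs — H12 -2912->-8200; result -8200.
  F9: runs — C7 -2912->-8200; B5 0->-8; result -8.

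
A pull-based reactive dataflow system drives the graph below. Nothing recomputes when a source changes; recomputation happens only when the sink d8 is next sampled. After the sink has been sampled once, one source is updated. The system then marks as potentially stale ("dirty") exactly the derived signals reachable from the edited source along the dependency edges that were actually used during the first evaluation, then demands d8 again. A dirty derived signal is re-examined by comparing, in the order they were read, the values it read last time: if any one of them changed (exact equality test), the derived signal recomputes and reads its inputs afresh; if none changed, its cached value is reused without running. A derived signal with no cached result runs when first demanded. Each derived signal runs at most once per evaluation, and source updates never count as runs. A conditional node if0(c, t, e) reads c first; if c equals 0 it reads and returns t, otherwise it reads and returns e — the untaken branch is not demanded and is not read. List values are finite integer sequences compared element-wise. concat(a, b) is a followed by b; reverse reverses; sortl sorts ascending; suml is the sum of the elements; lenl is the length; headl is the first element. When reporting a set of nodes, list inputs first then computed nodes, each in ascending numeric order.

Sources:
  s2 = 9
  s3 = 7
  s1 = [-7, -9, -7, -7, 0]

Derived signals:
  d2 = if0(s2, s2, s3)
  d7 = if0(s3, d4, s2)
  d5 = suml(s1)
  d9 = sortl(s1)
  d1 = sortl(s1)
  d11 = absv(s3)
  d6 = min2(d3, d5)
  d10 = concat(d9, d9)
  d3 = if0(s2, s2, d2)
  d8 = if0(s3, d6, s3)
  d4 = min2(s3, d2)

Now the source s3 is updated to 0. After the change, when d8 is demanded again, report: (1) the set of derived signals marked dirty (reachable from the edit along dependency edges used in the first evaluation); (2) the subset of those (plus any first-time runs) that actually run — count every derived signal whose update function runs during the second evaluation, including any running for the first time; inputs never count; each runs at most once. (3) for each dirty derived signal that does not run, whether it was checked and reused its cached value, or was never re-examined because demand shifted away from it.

Marked dirty: d8.
Derived signals that run: d2, d3, d5, d6, d8 — 5 in total.
Every dirty derived signal ran.
Key observation: a condition flipped, so demand reaches new nodes — d2, d3, d5, d6 run for the first time.

First evaluation (everything demanded from the output):
  d8 = if0(s3=7 -> else branch s3) = 7

Propagation after the edit:
  d2: demanded for the first time — runs, produces 0.
  d3: demanded for the first time — runs, produces 0.
  d5: demanded for the first time — runs, produces -30.
  d6: demanded for the first time — runs, produces -30.
  d8: runs — s3 7->0; s3 7->0; result -30.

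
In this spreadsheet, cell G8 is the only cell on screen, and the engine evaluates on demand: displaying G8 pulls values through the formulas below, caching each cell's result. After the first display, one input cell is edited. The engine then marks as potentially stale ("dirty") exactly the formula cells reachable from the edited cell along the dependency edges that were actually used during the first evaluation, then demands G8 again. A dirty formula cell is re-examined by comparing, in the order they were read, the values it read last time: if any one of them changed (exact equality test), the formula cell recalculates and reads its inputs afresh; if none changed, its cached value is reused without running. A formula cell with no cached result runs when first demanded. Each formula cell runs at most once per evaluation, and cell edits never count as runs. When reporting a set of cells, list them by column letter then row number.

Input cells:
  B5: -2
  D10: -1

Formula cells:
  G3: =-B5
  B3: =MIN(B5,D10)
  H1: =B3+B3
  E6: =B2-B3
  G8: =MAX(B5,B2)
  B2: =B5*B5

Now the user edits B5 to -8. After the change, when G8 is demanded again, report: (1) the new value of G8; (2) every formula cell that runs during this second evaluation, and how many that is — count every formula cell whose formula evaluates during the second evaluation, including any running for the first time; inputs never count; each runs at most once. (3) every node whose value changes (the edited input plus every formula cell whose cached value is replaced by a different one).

G8 now evaluates to 64.
Run set: B2, G8 (2 run).
Changed values: B2, B5, G8.

Initial pass — values computed on the first demand:
  B2 = -2 * -2 = 4
  G8 = MAX(-2, 4) = 4

Second demand — change propagation:
  B2: re-runs because B5 -2->-8; B5 -2->-8; new result 64.
  G8: re-runs because B5 -2->-8; B2 4->64; new result 64.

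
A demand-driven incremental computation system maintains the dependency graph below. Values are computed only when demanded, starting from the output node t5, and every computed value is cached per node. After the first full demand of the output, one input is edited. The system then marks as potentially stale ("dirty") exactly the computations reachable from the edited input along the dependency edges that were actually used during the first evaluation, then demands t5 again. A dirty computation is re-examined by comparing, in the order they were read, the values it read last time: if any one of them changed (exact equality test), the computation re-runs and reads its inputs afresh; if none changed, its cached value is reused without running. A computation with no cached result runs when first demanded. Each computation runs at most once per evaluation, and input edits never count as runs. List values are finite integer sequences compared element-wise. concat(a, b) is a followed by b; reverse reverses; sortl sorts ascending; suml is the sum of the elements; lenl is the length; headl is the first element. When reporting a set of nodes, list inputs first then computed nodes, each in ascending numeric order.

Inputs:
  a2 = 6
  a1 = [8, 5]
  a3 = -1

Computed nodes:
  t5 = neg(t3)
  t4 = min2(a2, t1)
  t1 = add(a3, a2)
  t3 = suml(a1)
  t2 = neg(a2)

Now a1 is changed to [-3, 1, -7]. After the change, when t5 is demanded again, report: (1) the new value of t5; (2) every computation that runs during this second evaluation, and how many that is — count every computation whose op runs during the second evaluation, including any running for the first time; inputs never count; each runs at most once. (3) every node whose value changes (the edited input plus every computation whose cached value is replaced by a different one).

First evaluation (everything demanded from the output):
  t3 = suml([8, 5]) = 13
  t5 = neg(13) = -13

Propagation after the edit:
  t3: runs — a1 [8, 5]->[-3, 1, -7]; result -9.
  t5: runs — t3 13->-9; result 9.

New value of t5: 9.
Computations that run: t3, t5 — 2 in total.
Values that change: a1, t3, t5.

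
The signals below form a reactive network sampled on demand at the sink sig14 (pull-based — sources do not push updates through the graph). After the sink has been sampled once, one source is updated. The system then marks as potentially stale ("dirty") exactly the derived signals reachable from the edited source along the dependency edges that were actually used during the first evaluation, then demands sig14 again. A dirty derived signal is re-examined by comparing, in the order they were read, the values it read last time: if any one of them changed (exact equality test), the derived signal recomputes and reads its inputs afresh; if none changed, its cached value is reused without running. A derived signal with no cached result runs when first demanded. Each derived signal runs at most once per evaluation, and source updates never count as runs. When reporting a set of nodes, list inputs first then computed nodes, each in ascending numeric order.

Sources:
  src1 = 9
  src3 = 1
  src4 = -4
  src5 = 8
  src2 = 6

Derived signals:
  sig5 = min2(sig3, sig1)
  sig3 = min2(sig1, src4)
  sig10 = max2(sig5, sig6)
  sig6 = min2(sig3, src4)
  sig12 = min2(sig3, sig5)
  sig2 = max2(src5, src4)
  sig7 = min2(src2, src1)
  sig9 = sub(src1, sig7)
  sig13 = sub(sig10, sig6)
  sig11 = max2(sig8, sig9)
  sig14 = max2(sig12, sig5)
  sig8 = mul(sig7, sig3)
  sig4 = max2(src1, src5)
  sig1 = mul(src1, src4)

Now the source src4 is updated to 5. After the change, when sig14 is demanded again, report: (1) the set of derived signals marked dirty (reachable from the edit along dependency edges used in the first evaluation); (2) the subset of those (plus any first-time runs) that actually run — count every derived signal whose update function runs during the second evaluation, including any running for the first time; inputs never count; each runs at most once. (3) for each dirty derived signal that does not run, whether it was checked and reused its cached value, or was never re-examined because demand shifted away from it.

Dirty set: sig1, sig3, sig5, sig12, sig14.
Run set: sig1, sig3, sig5, sig12, sig14 (5 run).
All dirty derived signals ended up running.

Initial pass — values computed on the first demand:
  sig1 = mul(9, -4) = -36
  sig3 = min2(-36, -4) = -36
  sig5 = min2(-36, -36) = -36
  sig12 = min2(-36, -36) = -36
  sig14 = max2(-36, -36) = -36

Second demand — change propagation:
  sig1: re-runs because src4 -4->5; new result 45.
  sig3: re-runs because sig1 -36->45; src4 -4->5; new result 5.
  sig5: re-runs because sig3 -36->5; sig1 -36->45; new result 5.
  sig12: re-runs because sig3 -36->5; sig5 -36->5; new result 5.
  sig14: re-runs because sig12 -36->5; sig5 -36->5; new result 5.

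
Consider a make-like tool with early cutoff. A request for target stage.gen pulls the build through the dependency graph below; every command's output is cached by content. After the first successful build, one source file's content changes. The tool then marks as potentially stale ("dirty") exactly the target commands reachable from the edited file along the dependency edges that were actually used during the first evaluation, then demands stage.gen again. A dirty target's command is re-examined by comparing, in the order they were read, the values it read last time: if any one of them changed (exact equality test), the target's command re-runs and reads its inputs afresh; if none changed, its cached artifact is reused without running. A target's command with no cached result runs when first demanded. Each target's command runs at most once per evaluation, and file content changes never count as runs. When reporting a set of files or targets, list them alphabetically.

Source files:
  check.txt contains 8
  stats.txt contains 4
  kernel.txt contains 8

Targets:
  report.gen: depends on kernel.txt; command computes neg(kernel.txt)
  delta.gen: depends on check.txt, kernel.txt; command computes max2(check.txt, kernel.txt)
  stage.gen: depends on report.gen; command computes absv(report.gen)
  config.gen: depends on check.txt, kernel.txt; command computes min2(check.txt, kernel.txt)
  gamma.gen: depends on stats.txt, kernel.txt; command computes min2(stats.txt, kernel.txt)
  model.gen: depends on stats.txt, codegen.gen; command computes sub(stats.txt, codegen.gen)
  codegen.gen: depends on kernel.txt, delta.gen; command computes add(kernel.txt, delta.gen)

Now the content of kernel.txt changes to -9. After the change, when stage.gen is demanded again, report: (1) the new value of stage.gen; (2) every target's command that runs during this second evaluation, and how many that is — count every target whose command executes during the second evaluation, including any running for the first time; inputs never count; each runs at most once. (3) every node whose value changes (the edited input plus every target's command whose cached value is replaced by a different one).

First demand of the output computes:
  report.gen = neg(8) = -8
  stage.gen = absv(-8) = 8

After the edit, cleaning proceeds:
  report.gen: a read changed (kernel.txt 8->-9) — executes, giving 9.
  stage.gen: a read changed (report.gen -8->9) — executes, giving 9.

Demanding stage.gen again yields 9.
2 target commands run: report.gen, stage.gen.
The nodes whose values change: kernel.txt, report.gen, stage.gen.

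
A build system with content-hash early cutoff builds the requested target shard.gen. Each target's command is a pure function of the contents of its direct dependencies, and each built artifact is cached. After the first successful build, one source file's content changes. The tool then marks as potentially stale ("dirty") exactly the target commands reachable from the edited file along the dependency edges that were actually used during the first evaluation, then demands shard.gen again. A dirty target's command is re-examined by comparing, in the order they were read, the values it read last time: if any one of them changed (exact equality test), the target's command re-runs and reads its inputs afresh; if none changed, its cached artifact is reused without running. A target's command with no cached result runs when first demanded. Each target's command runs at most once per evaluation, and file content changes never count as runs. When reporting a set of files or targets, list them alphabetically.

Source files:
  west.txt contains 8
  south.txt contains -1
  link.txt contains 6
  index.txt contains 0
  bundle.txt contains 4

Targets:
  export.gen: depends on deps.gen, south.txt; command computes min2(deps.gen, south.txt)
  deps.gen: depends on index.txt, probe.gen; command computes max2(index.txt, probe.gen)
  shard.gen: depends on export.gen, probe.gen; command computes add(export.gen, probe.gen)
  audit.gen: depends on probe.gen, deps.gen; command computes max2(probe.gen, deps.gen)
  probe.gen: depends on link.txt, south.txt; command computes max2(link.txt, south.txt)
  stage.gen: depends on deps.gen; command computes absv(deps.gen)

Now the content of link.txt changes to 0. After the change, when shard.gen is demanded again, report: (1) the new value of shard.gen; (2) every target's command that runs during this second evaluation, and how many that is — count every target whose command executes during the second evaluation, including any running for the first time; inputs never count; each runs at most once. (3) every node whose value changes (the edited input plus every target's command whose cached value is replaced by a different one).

New value of shard.gen: -1.
Target commands that run: deps.gen, export.gen, probe.gen, shard.gen — 4 in total.
Values that change: deps.gen, link.txt, probe.gen, shard.gen.

First evaluation (everything demanded from the output):
  probe.gen = max2(6, -1) = 6
  deps.gen = max2(0, 6) = 6
  export.gen = min2(6, -1) = -1
  shard.gen = add(-1, 6) = 5

Propagation after the edit:
  probe.gen: runs — link.txt 6->0; result 0.
  deps.gen: runs — probe.gen 6->0; result 0.
  export.gen: runs — deps.gen 6->0; result -1 (same value as before).
  shard.gen: runs — probe.gen 6->0; result -1.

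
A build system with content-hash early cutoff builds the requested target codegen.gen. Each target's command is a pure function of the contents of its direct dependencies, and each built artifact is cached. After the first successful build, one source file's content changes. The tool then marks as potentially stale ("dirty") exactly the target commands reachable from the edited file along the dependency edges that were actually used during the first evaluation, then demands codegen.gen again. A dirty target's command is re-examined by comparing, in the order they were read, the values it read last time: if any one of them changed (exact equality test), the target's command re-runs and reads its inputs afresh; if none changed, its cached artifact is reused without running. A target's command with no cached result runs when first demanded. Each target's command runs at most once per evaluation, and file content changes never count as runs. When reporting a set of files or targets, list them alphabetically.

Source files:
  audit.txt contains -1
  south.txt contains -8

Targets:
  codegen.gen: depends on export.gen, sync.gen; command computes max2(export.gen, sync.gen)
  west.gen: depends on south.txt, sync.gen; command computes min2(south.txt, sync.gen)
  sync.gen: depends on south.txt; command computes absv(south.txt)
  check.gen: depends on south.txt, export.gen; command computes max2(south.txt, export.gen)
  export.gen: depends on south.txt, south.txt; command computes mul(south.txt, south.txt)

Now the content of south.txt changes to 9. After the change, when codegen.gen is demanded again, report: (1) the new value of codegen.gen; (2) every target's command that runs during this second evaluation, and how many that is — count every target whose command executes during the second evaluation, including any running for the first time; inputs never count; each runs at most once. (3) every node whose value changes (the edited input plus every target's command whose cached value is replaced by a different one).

New value of codegen.gen: 81.
Target commands that run: codegen.gen, export.gen, sync.gen — 3 in total.
Values that change: codegen.gen, export.gen, south.txt, sync.gen.

First evaluation (everything demanded from the output):
  export.gen = mul(-8, -8) = 64
  sync.gen = absv(-8) = 8
  codegen.gen = max2(64, 8) = 64

Propagation after the edit:
  export.gen: runs — south.txt -8->9; south.txt -8->9; result 81.
  sync.gen: runs — south.txt -8->9; result 9.
  codegen.gen: runs — export.gen 64->81; sync.gen 8->9; result 81.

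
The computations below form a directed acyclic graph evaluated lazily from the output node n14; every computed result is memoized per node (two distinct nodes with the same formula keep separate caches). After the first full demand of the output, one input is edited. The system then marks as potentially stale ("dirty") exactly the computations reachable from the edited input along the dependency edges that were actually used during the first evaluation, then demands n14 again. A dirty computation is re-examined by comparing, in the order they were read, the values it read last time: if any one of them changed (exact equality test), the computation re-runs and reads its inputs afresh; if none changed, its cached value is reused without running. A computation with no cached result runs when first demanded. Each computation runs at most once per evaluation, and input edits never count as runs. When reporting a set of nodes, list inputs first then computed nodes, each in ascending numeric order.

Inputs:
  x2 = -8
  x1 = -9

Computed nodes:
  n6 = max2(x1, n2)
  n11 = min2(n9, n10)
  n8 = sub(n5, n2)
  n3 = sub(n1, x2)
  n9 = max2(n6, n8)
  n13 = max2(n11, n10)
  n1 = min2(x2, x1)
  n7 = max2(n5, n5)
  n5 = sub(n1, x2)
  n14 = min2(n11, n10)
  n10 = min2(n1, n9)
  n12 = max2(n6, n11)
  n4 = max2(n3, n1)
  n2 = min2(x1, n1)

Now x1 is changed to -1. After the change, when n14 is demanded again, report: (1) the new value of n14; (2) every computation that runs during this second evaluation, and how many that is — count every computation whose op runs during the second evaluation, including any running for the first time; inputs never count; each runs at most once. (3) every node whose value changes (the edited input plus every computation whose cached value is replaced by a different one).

First demand of the output computes:
  n1 = min2(-8, -9) = -9
  n2 = min2(-9, -9) = -9
  n5 = sub(-9, -8) = -1
  n6 = max2(-9, -9) = -9
  n8 = sub(-1, -9) = 8
  n9 = max2(-9, 8) = 8
  n10 = min2(-9, 8) = -9
  n11 = min2(8, -9) = -9
  n14 = min2(-9, -9) = -9

After the edit, cleaning proceeds:
  n1: a read changed (x1 -9->-1) — executes, giving -8.
  n2: a read changed (x1 -9->-1; n1 -9->-8) — executes, giving -8.
  n5: a read changed (n1 -9->-8) — executes, giving 0.
  n6: a read changed (x1 -9->-1; n2 -9->-8) — executes, giving -1.
  n8: a read changed (n5 -1->0; n2 -9->-8) — executes, giving 8 — identical to its old value.
  n9: a read changed (n6 -9->-1) — executes, giving 8 — identical to its old value.
  n10: a read changed (n1 -9->-8) — executes, giving -8.
  n11: a read changed (n10 -9->-8) — executes, giving -8.
  n14: a read changed (n11 -9->-8; n10 -9->-8) — executes, giving -8.

Demanding n14 again yields -8.
9 computations run: n1, n2, n5, n6, n8, n9, n10, n11, n14.
The nodes whose values change: x1, n1, n2, n5, n6, n10, n11, n14.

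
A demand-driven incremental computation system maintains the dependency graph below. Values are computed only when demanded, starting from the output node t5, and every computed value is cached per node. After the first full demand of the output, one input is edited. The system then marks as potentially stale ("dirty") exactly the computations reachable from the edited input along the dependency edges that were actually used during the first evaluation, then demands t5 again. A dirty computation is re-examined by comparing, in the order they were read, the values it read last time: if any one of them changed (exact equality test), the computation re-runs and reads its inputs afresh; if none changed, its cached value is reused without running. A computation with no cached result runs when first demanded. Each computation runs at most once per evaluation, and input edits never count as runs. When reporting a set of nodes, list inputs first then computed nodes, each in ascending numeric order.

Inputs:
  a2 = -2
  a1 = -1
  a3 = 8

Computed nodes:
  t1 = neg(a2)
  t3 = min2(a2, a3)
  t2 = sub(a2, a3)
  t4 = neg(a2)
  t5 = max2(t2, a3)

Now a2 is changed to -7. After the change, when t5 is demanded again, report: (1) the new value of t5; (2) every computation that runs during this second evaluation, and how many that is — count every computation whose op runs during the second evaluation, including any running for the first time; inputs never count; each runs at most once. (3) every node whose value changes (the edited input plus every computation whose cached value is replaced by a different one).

New value of t5: 8.
Computations that run: t2, t5 — 2 in total.
Values that change: a2, t2.

First evaluation (everything demanded from the output):
  t2 = sub(-2, 8) = -10
  t5 = max2(-10, 8) = 8

Propagation after the edit:
  t2: runs — a2 -2->-7; result -15.
  t5: runs — t2 -10->-15; result 8 (same value as before).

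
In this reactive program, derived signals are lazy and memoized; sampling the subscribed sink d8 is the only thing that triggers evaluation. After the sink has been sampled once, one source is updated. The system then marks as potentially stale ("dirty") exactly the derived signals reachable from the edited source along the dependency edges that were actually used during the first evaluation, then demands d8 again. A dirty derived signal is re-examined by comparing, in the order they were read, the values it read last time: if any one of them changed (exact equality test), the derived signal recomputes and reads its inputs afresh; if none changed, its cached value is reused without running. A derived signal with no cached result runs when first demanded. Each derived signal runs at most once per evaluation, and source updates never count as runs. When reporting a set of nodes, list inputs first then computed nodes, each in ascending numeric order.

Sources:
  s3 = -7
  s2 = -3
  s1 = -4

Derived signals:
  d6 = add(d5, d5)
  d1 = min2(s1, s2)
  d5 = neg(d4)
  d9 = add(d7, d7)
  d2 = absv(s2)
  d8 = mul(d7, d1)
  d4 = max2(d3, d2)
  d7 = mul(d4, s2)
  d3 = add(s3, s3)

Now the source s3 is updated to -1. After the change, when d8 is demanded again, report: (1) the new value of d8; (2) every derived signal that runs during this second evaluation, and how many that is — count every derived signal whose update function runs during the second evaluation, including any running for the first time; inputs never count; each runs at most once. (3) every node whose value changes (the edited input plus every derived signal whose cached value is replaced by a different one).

First demand of the output computes:
  d1 = min2(-4, -3) = -4
  d2 = absv(-3) = 3
  d3 = add(-7, -7) = -14
  d4 = max2(-14, 3) = 3
  d7 = mul(3, -3) = -9
  d8 = mul(-9, -4) = 36

After the edit, cleaning proceeds:
  d3: a read changed (s3 -7->-1; s3 -7->-1) — executes, giving -2.
  d4: a read changed (d3 -14->-2) — executes, giving 3 — identical to its old value.
  d7: dirty, but its reads are unchanged (d4 unchanged, s2 unchanged); cached -9 stands.
  d8: dirty, but its reads are unchanged (d7 unchanged, d1 unchanged); cached 36 stands.

Note the absorption at d4: it re-runs yet its value is the same, leaving the output's value untouched.

Demanding d8 again yields 36.
2 derived signals run: d3, d4.
The nodes whose values change: s3, d3.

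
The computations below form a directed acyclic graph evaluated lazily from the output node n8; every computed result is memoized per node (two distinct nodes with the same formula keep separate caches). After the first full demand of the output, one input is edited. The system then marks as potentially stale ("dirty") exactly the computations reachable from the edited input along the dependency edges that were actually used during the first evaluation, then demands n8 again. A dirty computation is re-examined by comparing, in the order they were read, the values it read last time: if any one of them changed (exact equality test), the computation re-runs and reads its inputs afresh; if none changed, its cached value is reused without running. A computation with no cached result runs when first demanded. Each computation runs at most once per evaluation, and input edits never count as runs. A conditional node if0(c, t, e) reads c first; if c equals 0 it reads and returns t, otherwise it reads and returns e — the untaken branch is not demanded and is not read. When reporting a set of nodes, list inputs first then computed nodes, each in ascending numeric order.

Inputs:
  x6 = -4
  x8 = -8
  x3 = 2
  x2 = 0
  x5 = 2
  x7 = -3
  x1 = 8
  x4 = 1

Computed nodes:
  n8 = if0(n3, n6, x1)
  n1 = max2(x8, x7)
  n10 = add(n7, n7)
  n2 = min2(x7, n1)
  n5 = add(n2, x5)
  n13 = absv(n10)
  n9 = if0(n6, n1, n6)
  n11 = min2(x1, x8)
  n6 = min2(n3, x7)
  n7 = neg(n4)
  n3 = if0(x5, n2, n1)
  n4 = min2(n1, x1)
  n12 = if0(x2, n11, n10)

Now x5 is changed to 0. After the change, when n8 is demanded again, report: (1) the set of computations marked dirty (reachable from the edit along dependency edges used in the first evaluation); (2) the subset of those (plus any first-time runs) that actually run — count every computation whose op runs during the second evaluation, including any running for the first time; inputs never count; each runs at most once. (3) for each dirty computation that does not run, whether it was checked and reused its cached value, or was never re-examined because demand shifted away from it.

The edit dirties: n3, n8.
2 computations run: n2, n3.
Cache hits after checking: n8.
Note the branch switch — n2 had no cache and runs now for the first time.

First demand of the output computes:
  n1 = max2(-8, -3) = -3
  n3 = if0(x5=2 -> else branch n1) = -3
  n8 = if0(n3=-3 -> else branch x1) = 8

After the edit, cleaning proceeds:
  n2: had never run; runs now, result -3.
  n3: a read changed (x5 2->0) — executes, giving -3 — identical to its old value.
  n8: dirty, but its reads are unchanged (n3 unchanged, x1 unchanged); cached 8 stands.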